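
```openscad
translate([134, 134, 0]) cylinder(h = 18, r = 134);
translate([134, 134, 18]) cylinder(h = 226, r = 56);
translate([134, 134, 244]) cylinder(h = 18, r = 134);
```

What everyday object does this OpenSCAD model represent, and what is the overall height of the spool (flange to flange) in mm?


A spool. The overall height is 262 mm.

Three coaxial cylinders, large–small–large — a spool. Two 18 mm flanges and a 226 mm core give 18 + 226 + 18 = 262 mm.


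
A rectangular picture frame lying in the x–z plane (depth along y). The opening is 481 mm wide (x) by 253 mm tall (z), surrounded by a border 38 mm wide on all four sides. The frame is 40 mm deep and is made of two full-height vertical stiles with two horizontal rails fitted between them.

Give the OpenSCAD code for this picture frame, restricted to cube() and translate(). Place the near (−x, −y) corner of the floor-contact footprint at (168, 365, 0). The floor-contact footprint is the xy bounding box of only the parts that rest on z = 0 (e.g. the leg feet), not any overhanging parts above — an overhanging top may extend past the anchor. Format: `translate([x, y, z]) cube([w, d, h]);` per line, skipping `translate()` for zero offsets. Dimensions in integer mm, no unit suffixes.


translate([168, 365, 0]) cube([38, 40, 329]);
translate([687, 365, 0]) cube([38, 40, 329]);
translate([206, 365, 0]) cube([481, 40, 38]);
translate([206, 365, 291]) cube([481, 40, 38]);


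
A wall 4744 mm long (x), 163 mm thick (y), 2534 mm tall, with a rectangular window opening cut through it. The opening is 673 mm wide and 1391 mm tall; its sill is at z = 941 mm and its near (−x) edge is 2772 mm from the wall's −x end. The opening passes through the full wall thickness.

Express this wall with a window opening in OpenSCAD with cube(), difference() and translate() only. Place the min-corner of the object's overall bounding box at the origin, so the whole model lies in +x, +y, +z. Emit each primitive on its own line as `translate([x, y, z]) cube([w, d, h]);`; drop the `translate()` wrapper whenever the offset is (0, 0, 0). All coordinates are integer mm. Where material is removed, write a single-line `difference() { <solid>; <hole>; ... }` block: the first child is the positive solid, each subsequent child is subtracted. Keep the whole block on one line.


difference() { cube([4744, 163, 2534]); translate([2772, 0, 941]) cube([673, 163, 1391]); }


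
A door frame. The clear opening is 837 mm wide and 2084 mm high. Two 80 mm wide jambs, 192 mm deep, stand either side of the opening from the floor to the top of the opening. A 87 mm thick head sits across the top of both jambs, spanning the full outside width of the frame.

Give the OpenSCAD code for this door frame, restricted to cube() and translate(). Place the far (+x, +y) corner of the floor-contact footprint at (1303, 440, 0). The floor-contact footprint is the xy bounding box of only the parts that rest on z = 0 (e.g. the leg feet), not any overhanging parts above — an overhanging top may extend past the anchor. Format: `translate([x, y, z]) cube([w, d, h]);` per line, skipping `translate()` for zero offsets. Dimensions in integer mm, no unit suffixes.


translate([306, 248, 0]) cube([80, 192, 2084]);
translate([1223, 248, 0]) cube([80, 192, 2084]);
translate([306, 248, 2084]) cube([997, 192, 87]);


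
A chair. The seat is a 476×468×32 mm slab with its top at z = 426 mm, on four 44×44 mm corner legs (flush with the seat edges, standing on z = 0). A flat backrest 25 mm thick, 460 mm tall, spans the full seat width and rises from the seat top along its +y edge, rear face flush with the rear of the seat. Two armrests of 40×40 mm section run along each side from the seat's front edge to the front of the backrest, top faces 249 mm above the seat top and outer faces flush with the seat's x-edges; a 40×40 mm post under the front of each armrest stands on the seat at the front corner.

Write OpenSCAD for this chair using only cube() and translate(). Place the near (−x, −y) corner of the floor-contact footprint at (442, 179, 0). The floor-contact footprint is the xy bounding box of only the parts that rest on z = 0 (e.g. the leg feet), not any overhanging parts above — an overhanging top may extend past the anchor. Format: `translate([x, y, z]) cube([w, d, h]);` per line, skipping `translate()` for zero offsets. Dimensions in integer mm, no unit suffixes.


translate([442, 179, 394]) cube([476, 468, 32]);
translate([442, 179, 0]) cube([44, 44, 394]);
translate([874, 179, 0]) cube([44, 44, 394]);
translate([442, 603, 0]) cube([44, 44, 394]);
translate([874, 603, 0]) cube([44, 44, 394]);
translate([442, 622, 426]) cube([476, 25, 460]);
translate([442, 179, 635]) cube([40, 443, 40]);
translate([878, 179, 635]) cube([40, 443, 40]);
translate([442, 179, 426]) cube([40, 40, 209]);
translate([878, 179, 426]) cube([40, 40, 209]);


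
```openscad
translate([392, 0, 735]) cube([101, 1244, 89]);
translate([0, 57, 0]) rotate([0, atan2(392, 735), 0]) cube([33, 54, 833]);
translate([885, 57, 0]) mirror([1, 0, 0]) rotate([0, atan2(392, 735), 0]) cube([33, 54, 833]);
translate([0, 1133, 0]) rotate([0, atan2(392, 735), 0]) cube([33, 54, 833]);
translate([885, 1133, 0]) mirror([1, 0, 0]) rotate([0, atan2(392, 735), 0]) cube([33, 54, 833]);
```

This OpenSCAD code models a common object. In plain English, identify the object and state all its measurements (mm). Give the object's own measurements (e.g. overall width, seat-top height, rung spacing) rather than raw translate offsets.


A sawhorse. A 101×1244×89 mm beam (x, y, z) sits on two A-frame leg pairs. Each pair is two raked legs of 33×54 mm section (54 mm along y) splaying symmetrically in x. Each leg rises 735 mm vertically over 392 mm of horizontal reach and is 833 mm long along its own axis. Every leg's outer bottom edge rests on the floor and its outer top edge meets a bottom edge of the beam — the left legs (tilting toward +x) meet the beam's −x bottom edge, the right legs (their mirror images, tilting toward −x) meet its +x bottom edge — so the leg tops tuck under the beam, the beam's underside is 735 mm above the floor, and the feet are 885 mm apart outside-to-outside with the beam centred between them. The two leg pairs are set in 57 mm from either end of the beam.


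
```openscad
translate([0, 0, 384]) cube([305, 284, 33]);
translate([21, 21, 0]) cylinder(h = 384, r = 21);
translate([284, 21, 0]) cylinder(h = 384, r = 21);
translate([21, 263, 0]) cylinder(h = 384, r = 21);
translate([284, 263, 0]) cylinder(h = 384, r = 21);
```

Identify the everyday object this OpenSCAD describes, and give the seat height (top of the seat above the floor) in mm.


A stool. The seat height is 417 mm.

A 305×284×33 slab at z = 384 on four corner cylinders — a stool. The seat top is 384 + 33 = 417 mm.


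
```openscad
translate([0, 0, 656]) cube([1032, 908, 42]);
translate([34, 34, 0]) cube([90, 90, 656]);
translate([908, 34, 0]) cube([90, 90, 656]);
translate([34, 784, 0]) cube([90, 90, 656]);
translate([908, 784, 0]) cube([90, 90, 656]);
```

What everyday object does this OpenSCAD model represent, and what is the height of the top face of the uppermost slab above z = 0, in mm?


A table. The table height is 698 mm.

A 1032×908×42 slab sits at z = 656 on four 90 mm square posts — a table. The top surface is at 656 + 42 = 698 mm.


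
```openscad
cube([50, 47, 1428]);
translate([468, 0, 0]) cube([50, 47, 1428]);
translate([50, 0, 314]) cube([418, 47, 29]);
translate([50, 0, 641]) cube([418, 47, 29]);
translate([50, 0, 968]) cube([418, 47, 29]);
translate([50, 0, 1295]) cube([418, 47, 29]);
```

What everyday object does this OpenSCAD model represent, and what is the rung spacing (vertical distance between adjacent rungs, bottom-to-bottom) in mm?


A ladder. The rung spacing is 327 mm.

Two tall 50×47 posts with 4 short bars between them — a ladder. Adjacent rungs sit at z = 314 and z = 641, so the spacing is 641 − 314 = 327 mm.


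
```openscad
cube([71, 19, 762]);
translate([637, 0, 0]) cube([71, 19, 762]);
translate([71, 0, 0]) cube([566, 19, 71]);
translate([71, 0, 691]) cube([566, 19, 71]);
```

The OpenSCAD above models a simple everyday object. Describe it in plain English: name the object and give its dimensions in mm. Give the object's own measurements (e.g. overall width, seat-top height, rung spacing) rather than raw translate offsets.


A rectangular picture frame lying in the x–z plane (depth along y). The opening is 566 mm wide (x) by 620 mm tall (z), surrounded by a border 71 mm wide on all four sides. The frame is 19 mm deep and is made of two full-height vertical stiles with two horizontal rails fitted between them.


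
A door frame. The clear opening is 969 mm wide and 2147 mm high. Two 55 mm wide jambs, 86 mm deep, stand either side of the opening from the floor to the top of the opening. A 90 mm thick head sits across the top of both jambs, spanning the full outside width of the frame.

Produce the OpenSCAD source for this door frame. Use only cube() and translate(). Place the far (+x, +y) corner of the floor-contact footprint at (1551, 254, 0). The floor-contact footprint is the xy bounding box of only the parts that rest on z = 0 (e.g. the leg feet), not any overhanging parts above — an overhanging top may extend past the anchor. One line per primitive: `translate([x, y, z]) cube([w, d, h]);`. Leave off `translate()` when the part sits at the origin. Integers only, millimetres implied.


translate([472, 168, 0]) cube([55, 86, 2147]);
translate([1496, 168, 0]) cube([55, 86, 2147]);
translate([472, 168, 2147]) cube([1079, 86, 90]);


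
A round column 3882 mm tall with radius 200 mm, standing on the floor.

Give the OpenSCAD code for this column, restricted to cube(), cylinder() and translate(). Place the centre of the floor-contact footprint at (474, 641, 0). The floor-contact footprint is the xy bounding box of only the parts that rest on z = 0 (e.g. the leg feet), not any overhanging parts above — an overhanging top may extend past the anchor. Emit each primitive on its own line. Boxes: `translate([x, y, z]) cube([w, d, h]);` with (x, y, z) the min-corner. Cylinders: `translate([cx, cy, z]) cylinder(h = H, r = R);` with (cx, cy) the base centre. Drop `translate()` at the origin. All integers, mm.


translate([474, 641, 0]) cylinder(h = 3882, r = 200);


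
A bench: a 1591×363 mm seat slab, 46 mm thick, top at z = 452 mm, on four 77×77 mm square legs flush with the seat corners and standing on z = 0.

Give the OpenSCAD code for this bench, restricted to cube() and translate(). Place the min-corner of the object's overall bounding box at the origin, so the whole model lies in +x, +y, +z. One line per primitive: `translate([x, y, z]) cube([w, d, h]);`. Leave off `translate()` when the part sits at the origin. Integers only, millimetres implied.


// leg_h = 452 − 46 = 406
translate([0, 0, 406]) cube([1591, 363, 46]);
cube([77, 77, 406]);
translate([0, 286, 0]) cube([77, 77, 406]);
translate([1514, 0, 0]) cube([77, 77, 406]);
translate([1514, 286, 0]) cube([77, 77, 406]);


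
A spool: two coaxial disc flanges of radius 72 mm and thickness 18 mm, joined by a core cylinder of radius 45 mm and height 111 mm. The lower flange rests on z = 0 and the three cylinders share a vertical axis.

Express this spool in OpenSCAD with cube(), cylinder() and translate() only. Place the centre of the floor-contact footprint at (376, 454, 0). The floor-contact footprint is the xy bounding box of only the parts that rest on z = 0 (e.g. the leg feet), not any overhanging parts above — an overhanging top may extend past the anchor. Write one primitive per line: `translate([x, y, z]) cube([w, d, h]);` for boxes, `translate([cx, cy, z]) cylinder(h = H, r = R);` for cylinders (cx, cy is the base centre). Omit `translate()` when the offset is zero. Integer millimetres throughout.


translate([376, 454, 0]) cylinder(h = 18, r = 72);
translate([376, 454, 18]) cylinder(h = 111, r = 45);
translate([376, 454, 129]) cylinder(h = 18, r = 72);


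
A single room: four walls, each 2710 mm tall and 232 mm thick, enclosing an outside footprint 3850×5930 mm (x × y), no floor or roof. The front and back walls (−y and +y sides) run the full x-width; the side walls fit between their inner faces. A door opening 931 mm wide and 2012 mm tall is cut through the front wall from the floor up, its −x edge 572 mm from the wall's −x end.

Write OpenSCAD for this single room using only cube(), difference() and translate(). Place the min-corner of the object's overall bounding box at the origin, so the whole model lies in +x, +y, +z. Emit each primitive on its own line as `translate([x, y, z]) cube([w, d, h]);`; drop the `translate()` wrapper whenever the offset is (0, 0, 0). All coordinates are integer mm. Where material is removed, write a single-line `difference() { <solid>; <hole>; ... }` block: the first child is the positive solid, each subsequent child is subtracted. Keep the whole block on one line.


difference() { cube([3850, 232, 2710]); translate([572, 0, 0]) cube([931, 232, 2012]); }
translate([0, 5698, 0]) cube([3850, 232, 2710]);
translate([0, 232, 0]) cube([232, 5466, 2710]);
translate([3618, 232, 0]) cube([232, 5466, 2710]);


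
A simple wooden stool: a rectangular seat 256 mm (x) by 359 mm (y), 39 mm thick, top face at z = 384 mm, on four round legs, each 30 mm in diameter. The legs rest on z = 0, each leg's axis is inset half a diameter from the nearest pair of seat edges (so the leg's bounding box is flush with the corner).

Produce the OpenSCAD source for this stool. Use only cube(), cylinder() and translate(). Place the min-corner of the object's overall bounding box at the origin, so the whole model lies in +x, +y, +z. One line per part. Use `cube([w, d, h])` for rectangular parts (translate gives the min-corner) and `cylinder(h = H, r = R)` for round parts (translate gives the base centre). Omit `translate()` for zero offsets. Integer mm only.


translate([0, 0, 345]) cube([256, 359, 39]);
translate([15, 15, 0]) cylinder(h = 345, r = 15);
translate([241, 15, 0]) cylinder(h = 345, r = 15);
translate([15, 344, 0]) cylinder(h = 345, r = 15);
translate([241, 344, 0]) cylinder(h = 345, r = 15);


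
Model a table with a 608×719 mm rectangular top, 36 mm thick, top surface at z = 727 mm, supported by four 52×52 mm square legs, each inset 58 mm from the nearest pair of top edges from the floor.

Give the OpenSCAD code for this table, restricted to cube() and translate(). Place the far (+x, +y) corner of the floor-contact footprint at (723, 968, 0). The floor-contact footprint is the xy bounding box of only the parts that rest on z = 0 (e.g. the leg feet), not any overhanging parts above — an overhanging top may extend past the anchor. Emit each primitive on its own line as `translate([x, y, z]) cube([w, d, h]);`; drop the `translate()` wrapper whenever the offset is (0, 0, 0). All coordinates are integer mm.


translate([173, 307, 691]) cube([608, 719, 36]);
translate([231, 365, 0]) cube([52, 52, 691]);
translate([671, 365, 0]) cube([52, 52, 691]);
translate([231, 916, 0]) cube([52, 52, 691]);
translate([671, 916, 0]) cube([52, 52, 691]);


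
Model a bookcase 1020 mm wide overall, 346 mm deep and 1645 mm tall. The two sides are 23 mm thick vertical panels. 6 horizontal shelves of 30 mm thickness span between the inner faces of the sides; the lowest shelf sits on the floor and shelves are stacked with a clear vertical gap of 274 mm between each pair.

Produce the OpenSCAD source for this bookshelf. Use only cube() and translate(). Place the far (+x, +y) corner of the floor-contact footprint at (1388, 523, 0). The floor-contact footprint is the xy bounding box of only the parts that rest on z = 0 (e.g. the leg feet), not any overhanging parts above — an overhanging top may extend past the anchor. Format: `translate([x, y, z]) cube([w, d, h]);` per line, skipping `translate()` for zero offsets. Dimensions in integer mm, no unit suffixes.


translate([368, 177, 0]) cube([23, 346, 1645]);
translate([1365, 177, 0]) cube([23, 346, 1645]);
translate([391, 177, 0]) cube([974, 346, 30]);
translate([391, 177, 304]) cube([974, 346, 30]);
translate([391, 177, 608]) cube([974, 346, 30]);
translate([391, 177, 912]) cube([974, 346, 30]);
translate([391, 177, 1216]) cube([974, 346, 30]);
translate([391, 177, 1520]) cube([974, 346, 30]);


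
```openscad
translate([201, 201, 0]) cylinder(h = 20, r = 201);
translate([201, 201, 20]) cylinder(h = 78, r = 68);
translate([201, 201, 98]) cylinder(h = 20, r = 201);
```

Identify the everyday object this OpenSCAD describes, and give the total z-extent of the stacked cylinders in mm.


A spool. The overall height is 118 mm.

Three coaxial cylinders, large–small–large — a spool. Two 20 mm flanges and a 78 mm core give 20 + 78 + 20 = 118 mm.


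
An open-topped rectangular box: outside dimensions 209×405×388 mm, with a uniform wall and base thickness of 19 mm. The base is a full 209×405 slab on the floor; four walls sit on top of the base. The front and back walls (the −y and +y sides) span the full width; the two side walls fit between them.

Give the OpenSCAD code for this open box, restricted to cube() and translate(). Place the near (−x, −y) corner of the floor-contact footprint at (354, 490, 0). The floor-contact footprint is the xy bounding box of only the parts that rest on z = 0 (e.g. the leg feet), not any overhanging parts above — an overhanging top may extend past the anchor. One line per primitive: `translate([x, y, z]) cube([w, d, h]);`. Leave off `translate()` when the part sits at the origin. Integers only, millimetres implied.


translate([354, 490, 0]) cube([209, 405, 19]);
translate([354, 490, 19]) cube([209, 19, 369]);
translate([354, 876, 19]) cube([209, 19, 369]);
translate([354, 509, 19]) cube([19, 367, 369]);
translate([544, 509, 19]) cube([19, 367, 369]);


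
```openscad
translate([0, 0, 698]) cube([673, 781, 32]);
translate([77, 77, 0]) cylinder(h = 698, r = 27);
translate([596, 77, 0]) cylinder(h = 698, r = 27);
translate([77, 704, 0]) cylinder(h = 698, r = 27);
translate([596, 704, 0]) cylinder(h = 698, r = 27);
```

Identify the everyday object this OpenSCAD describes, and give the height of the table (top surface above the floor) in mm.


A table. The table height is 730 mm.

A 673×781×32 slab sits at z = 698 on four Ø54 mm round legs — a table. The top surface is at 698 + 32 = 730 mm.


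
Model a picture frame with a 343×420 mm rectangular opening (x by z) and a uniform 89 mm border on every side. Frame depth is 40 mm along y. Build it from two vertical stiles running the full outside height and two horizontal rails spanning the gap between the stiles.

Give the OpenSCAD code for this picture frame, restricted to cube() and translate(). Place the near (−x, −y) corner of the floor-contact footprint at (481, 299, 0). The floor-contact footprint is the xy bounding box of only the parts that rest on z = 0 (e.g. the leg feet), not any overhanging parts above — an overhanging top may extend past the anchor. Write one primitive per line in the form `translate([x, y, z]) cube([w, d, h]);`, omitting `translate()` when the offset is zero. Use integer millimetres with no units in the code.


translate([481, 299, 0]) cube([89, 40, 598]);
translate([913, 299, 0]) cube([89, 40, 598]);
translate([570, 299, 0]) cube([343, 40, 89]);
translate([570, 299, 509]) cube([343, 40, 89]);


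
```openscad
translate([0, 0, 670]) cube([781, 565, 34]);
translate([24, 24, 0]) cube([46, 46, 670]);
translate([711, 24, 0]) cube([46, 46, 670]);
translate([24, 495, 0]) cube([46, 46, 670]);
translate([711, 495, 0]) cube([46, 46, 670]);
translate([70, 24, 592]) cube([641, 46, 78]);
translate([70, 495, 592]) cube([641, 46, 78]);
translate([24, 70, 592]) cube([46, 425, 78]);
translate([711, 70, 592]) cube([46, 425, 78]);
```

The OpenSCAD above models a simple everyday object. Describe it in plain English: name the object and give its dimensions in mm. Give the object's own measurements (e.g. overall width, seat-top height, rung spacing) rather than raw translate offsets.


A table: top 781 mm (x) × 565 mm (y), 34 mm thick, upper face at z = 704 mm, on four 46×46 mm square legs, each inset 24 mm from the nearest pair of top edges from z = 0 to the bottom of the top. Four apron rails, 46 mm thick and 78 mm tall, run between adjacent legs with their top edges flush with the underside of the top and their outer faces flush with the legs' outer faces.


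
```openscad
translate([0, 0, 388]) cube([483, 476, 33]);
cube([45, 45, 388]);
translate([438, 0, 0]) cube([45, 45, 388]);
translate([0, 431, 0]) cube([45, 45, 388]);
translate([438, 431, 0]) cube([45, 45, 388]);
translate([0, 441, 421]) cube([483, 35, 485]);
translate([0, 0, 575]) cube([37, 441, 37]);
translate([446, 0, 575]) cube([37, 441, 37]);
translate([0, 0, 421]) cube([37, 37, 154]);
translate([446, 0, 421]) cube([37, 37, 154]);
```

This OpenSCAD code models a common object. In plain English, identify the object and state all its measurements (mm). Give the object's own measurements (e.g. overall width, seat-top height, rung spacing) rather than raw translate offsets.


A chair. The seat is a 483×476×33 mm slab with its top at z = 421 mm, on four 45×45 mm corner legs (flush with the seat edges, standing on z = 0). A flat backrest 35 mm thick, 485 mm tall, spans the full seat width and rises from the seat top along its +y edge, rear face flush with the rear of the seat. Two armrests of 37×37 mm section run along each side from the seat's front edge to the front of the backrest, top faces 191 mm above the seat top and outer faces flush with the seat's x-edges; a 37×37 mm post under the front of each armrest stands on the seat at the front corner.


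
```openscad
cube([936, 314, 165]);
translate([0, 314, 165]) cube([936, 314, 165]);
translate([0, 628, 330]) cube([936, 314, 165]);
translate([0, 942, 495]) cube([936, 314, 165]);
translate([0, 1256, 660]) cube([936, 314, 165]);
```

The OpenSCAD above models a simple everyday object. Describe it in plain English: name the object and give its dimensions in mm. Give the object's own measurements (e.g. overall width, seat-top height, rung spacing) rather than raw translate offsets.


A straight staircase of 5 solid steps. Each step is 936 mm wide (x), 314 mm deep (y, the going) and 165 mm tall (the rise). The first step rests on the floor; each subsequent step sits one going further in +y and one rise higher in +z, directly behind and above the previous step with no overlap.


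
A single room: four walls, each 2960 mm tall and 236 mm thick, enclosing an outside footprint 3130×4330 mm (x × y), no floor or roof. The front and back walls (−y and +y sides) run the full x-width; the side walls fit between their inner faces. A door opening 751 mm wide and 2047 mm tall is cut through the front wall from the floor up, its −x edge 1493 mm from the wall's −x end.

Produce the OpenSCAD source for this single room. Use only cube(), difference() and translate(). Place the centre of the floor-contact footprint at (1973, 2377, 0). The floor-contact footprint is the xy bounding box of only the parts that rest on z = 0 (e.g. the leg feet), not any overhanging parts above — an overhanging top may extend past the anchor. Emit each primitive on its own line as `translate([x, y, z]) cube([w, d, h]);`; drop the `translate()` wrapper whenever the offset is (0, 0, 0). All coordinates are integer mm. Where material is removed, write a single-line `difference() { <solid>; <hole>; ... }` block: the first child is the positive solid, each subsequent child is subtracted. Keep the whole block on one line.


difference() { translate([408, 212, 0]) cube([3130, 236, 2960]); translate([1901, 212, 0]) cube([751, 236, 2047]); }
translate([408, 4306, 0]) cube([3130, 236, 2960]);
translate([408, 448, 0]) cube([236, 3858, 2960]);
translate([3302, 448, 0]) cube([236, 3858, 2960]);


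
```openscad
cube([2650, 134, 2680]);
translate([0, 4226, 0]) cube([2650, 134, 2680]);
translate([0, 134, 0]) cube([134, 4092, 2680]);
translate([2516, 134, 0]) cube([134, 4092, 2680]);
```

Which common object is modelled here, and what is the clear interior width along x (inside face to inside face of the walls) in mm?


A house (or room) frame. The interior width is 2382 mm.

Four 2680 mm walls enclosing a rectangle with no floor or roof — a room or house frame. Outside width is 2650 mm and wall thickness is 134 mm, so the interior width is 2650 − 2 × 134 = 2382 mm.


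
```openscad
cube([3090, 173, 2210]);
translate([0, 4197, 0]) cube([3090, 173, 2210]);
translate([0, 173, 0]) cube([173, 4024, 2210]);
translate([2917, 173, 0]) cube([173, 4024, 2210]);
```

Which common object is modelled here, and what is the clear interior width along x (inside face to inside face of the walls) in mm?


A house (or room) frame. The interior width is 2744 mm.

Four 2210 mm walls enclosing a rectangle with no floor or roof — a room or house frame. Outside width is 3090 mm and wall thickness is 173 mm, so the interior width is 3090 − 2 × 173 = 2744 mm.


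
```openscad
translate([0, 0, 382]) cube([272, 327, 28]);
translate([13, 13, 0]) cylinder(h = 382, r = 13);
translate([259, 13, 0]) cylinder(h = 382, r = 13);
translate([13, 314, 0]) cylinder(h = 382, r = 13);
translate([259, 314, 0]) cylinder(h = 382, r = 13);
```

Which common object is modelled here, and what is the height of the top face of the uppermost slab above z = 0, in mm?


A stool. The seat height is 410 mm.

A 272×327×28 slab at z = 382 on four corner cylinders — a stool. The seat top is 382 + 28 = 410 mm.


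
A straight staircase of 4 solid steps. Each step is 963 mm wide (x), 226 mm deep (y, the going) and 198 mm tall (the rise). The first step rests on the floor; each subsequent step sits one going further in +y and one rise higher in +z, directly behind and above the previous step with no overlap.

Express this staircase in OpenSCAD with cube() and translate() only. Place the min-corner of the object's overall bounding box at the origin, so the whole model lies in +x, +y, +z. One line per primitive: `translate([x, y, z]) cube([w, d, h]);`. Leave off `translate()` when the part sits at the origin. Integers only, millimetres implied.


cube([963, 226, 198]);
translate([0, 226, 198]) cube([963, 226, 198]);
translate([0, 452, 396]) cube([963, 226, 198]);
translate([0, 678, 594]) cube([963, 226, 198]);


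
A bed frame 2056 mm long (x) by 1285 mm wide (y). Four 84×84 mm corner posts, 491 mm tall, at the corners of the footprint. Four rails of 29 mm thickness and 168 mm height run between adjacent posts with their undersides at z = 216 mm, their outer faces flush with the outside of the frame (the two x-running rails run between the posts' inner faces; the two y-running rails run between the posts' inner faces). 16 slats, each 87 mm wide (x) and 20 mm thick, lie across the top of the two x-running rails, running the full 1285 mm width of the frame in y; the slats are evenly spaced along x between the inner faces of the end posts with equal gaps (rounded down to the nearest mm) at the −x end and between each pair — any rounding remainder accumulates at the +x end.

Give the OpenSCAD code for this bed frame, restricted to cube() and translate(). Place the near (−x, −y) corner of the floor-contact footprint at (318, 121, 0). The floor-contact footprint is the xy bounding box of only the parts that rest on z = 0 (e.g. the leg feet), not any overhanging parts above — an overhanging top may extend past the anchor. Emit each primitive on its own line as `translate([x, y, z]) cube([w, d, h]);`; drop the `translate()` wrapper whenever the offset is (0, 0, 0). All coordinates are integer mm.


// slat z = rail_z + rail_h = 216 + 168 = 384
// slat gap = ⌊(1888 − 16·87) / 17⌋ = 29
translate([318, 121, 0]) cube([84, 84, 491]);
translate([318, 1322, 0]) cube([84, 84, 491]);
translate([2290, 121, 0]) cube([84, 84, 491]);
translate([2290, 1322, 0]) cube([84, 84, 491]);
translate([402, 121, 216]) cube([1888, 29, 168]);
translate([402, 1377, 216]) cube([1888, 29, 168]);
translate([318, 205, 216]) cube([29, 1117, 168]);
translate([2345, 205, 216]) cube([29, 1117, 168]);
translate([431, 121, 384]) cube([87, 1285, 20]);
translate([547, 121, 384]) cube([87, 1285, 20]);
translate([663, 121, 384]) cube([87, 1285, 20]);
translate([779, 121, 384]) cube([87, 1285, 20]);
translate([895, 121, 384]) cube([87, 1285, 20]);
translate([1011, 121, 384]) cube([87, 1285, 20]);
translate([1127, 121, 384]) cube([87, 1285, 20]);
translate([1243, 121, 384]) cube([87, 1285, 20]);
translate([1359, 121, 384]) cube([87, 1285, 20]);
translate([1475, 121, 384]) cube([87, 1285, 20]);
translate([1591, 121, 384]) cube([87, 1285, 20]);
translate([1707, 121, 384]) cube([87, 1285, 20]);
translate([1823, 121, 384]) cube([87, 1285, 20]);
translate([1939, 121, 384]) cube([87, 1285, 20]);
translate([2055, 121, 384]) cube([87, 1285, 20]);
translate([2171, 121, 384]) cube([87, 1285, 20]);


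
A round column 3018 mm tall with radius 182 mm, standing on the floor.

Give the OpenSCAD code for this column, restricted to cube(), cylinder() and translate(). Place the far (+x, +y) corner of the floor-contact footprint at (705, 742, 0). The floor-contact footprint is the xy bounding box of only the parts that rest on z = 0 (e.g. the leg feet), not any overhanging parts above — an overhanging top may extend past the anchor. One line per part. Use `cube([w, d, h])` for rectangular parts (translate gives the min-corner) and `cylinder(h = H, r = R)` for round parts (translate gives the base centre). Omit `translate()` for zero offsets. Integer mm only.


translate([523, 560, 0]) cylinder(h = 3018, r = 182);


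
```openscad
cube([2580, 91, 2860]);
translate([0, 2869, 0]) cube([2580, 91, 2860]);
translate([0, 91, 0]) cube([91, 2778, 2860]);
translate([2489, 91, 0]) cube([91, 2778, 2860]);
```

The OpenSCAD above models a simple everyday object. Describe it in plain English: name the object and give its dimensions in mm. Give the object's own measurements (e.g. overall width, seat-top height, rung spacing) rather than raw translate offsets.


The wall frame of a small rectangular building: four walls, each 2860 mm tall and 91 mm thick, enclosing a footprint 2580 mm (x) by 2960 mm (y) outside-to-outside, with no floor or roof. The front and back walls (the −y and +y sides) span the full width; the two side walls fit between them.


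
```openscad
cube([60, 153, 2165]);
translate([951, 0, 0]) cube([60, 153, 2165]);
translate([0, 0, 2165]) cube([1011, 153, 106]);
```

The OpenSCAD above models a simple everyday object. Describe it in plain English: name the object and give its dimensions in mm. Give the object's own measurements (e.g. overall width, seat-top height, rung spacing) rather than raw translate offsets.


A door frame. The clear opening is 891 mm wide and 2165 mm high. Two 60 mm wide jambs, 153 mm deep, stand either side of the opening from the floor to the top of the opening. A 106 mm thick head sits across the top of both jambs, spanning the full outside width of the frame.


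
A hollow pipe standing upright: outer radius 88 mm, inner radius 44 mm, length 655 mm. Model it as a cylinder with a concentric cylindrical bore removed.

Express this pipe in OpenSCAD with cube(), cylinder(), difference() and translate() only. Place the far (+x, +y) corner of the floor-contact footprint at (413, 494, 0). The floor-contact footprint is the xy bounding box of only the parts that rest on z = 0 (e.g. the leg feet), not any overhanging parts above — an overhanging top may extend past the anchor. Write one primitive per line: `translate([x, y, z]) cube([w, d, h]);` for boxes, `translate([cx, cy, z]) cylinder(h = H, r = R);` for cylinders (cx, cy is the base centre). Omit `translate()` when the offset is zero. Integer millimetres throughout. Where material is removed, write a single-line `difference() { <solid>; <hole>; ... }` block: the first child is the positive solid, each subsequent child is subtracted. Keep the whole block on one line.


difference() { translate([325, 406, 0]) cylinder(h = 655, r = 88); translate([325, 406, 0]) cylinder(h = 655, r = 44); }


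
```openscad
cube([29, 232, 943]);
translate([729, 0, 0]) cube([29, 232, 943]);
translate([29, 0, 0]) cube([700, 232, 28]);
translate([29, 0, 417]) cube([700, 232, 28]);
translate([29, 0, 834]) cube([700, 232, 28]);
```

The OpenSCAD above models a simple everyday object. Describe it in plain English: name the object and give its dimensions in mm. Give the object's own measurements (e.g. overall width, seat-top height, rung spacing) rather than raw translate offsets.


An open bookshelf. Two side panels, each 29 mm thick, 232 mm deep and 943 mm tall, stand 758 mm apart (outside-to-outside). Between them sit 3 shelves, each 28 mm thick and 232 mm deep, spanning the full gap between the sides. The bottom shelf rests on the floor (its underside at z = 0) and the clear gap between one shelf's top and the next shelf's underside is 389 mm.


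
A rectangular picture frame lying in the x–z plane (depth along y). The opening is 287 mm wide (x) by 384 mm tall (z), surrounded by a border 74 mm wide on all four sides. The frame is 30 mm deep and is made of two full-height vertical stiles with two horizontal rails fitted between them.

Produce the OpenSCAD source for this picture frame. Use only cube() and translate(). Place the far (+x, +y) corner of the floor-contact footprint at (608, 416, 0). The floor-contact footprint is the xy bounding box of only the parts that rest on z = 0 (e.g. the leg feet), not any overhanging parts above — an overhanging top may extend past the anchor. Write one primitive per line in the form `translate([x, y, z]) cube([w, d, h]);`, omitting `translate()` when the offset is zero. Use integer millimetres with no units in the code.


translate([173, 386, 0]) cube([74, 30, 532]);
translate([534, 386, 0]) cube([74, 30, 532]);
translate([247, 386, 0]) cube([287, 30, 74]);
translate([247, 386, 458]) cube([287, 30, 74]);


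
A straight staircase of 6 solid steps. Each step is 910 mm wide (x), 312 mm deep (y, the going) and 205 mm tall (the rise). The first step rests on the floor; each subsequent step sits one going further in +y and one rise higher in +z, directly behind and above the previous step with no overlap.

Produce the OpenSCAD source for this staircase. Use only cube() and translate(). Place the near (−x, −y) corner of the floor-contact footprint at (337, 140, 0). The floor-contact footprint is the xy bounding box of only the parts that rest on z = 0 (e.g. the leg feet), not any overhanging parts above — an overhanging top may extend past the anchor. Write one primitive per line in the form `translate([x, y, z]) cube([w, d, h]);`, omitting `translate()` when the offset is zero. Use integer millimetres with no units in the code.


translate([337, 140, 0]) cube([910, 312, 205]);
translate([337, 452, 205]) cube([910, 312, 205]);
translate([337, 764, 410]) cube([910, 312, 205]);
translate([337, 1076, 615]) cube([910, 312, 205]);
translate([337, 1388, 820]) cube([910, 312, 205]);
translate([337, 1700, 1025]) cube([910, 312, 205]);


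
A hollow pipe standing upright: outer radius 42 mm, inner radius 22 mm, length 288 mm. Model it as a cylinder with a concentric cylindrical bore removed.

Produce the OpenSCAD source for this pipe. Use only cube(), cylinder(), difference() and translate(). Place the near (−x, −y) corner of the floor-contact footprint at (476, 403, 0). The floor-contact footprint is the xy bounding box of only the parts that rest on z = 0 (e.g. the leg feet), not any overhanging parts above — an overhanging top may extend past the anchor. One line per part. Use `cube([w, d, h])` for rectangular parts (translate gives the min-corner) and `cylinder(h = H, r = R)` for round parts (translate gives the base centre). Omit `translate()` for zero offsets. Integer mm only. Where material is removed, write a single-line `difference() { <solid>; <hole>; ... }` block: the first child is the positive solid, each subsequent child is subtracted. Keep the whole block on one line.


difference() { translate([518, 445, 0]) cylinder(h = 288, r = 42); translate([518, 445, 0]) cylinder(h = 288, r = 22); }


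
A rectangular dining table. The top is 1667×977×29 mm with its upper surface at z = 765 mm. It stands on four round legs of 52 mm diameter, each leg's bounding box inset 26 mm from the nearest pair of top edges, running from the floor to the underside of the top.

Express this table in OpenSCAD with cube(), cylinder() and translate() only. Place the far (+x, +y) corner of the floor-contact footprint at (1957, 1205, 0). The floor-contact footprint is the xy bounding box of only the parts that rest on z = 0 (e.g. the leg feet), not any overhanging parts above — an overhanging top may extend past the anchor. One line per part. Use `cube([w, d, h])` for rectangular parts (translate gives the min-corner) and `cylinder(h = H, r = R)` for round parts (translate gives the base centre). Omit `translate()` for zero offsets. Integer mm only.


translate([316, 254, 736]) cube([1667, 977, 29]);
translate([368, 306, 0]) cylinder(h = 736, r = 26);
translate([1931, 306, 0]) cylinder(h = 736, r = 26);
translate([368, 1179, 0]) cylinder(h = 736, r = 26);
translate([1931, 1179, 0]) cylinder(h = 736, r = 26);


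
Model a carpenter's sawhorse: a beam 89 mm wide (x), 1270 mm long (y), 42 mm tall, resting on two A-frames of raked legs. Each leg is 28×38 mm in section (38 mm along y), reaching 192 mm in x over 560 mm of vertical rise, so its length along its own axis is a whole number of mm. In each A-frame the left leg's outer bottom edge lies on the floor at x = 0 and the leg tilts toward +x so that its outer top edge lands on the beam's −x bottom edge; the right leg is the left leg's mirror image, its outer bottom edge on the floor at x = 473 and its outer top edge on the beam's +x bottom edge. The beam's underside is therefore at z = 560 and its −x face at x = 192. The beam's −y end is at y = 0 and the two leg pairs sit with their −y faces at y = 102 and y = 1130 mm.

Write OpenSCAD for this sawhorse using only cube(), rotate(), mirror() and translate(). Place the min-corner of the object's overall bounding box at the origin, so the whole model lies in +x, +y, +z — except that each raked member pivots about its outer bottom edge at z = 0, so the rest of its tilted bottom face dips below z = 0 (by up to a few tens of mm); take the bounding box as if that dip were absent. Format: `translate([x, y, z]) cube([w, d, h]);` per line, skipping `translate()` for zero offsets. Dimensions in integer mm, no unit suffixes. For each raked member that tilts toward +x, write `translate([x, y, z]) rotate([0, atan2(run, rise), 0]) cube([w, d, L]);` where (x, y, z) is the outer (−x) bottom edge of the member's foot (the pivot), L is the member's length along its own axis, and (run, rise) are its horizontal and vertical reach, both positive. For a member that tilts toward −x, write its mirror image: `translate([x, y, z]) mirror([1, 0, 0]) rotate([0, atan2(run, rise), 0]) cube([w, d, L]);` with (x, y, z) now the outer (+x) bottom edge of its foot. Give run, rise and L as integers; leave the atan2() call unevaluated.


translate([192, 0, 560]) cube([89, 1270, 42]);
translate([0, 102, 0]) rotate([0, atan2(192, 560), 0]) cube([28, 38, 592]);
translate([473, 102, 0]) mirror([1, 0, 0]) rotate([0, atan2(192, 560), 0]) cube([28, 38, 592]);
translate([0, 1130, 0]) rotate([0, atan2(192, 560), 0]) cube([28, 38, 592]);
translate([473, 1130, 0]) mirror([1, 0, 0]) rotate([0, atan2(192, 560), 0]) cube([28, 38, 592]);


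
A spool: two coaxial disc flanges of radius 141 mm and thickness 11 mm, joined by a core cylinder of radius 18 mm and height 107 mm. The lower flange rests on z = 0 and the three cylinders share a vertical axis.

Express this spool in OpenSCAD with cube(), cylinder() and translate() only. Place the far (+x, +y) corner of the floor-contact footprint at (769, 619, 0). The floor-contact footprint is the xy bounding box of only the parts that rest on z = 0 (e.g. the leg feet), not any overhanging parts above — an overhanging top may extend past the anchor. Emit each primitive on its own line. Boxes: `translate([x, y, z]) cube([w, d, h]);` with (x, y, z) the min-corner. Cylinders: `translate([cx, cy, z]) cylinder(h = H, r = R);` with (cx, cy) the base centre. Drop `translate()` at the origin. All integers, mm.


translate([628, 478, 0]) cylinder(h = 11, r = 141);
translate([628, 478, 11]) cylinder(h = 107, r = 18);
translate([628, 478, 118]) cylinder(h = 11, r = 141);
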